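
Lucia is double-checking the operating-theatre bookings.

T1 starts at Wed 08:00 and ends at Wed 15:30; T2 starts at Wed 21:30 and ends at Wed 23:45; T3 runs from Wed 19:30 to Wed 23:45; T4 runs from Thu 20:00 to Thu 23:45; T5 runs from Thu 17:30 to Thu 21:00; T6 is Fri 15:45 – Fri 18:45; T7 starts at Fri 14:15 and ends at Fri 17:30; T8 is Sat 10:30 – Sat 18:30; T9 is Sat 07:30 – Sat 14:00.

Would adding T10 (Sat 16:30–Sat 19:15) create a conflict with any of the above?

T1: ends Wed 15:30 at or before T10 starts Sat 16:30 → clear.
T3: ends Wed 23:45 at or before T10 starts Sat 16:30 → clear.
T2: ends Wed 23:45 at or before T10 starts Sat 16:30 → clear.
T5: ends Thu 21:00 at or before T10 starts Sat 16:30 → clear.
T4: ends Thu 23:45 at or before T10 starts Sat 16:30 → clear.
T7: ends Fri 17:30 at or before T10 starts Sat 16:30 → clear.
T6: ends Fri 18:45 at or before T10 starts Sat 16:30 → clear.
T9: ends Sat 14:00 at or before T10 starts Sat 16:30 → clear.
T8: starts Sat 10:30 before T10 ends Sat 19:15, and ends Sat 18:30 after T10 starts Sat 16:30 → overlap.
T10 overlaps T8.

Yes — it overlaps T8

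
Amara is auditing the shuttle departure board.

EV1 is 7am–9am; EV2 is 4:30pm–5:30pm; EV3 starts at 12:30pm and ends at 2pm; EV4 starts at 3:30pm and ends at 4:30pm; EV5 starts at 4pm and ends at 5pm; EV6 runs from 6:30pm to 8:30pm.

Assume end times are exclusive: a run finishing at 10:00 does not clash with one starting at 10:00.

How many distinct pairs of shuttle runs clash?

Sorted by start: EV1, EV3, EV4, EV5, EV2, EV6.
EV3 starts after EV1 ends, so nothing later overlaps EV1 either.
EV4 starts after EV3 ends, so nothing later overlaps EV3 either.
EV5 starts before EV4 ends → EV4 and EV5 overlap.
EV2 starts exactly when EV4 ends (back-to-back, no overlap), so nothing later overlaps EV4 either.
EV2 starts before EV5 ends → EV5 and EV2 overlap.
EV6 starts after EV5 ends.
EV6 starts after EV2 ends.
Overlapping pairs: EV2 & EV5, EV4 & EV5 — 2 in total.

2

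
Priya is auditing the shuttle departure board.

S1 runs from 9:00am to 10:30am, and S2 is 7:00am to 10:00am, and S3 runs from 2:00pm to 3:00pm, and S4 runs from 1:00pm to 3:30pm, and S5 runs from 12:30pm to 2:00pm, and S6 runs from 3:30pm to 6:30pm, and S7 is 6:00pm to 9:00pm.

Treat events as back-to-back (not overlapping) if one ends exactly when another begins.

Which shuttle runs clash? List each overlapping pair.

Sorted by start: S2, S1, S5, S4, S3, S6, S7.
S1 starts before S2 ends → S2 and S1 overlap.
S5 starts after S2 ends, so S2 has no further overlaps.
S5 starts after S1 ends, so S1 has no further overlaps.
S4 starts before S5 ends → S5 and S4 overlap.
S3 starts exactly when S5 ends (back-to-back, no overlap), so S5 has no further overlaps.
S3 starts before S4 ends → S4 and S3 overlap.
S6 starts exactly when S4 ends (back-to-back, no overlap), so S4 has no further overlaps.
S6 starts after S3 ends, so S3 has no further overlaps.
S7 starts before S6 ends → S6 and S7 overlap.

S1 & S2, S3 & S4, S4 & S5, S6 & S7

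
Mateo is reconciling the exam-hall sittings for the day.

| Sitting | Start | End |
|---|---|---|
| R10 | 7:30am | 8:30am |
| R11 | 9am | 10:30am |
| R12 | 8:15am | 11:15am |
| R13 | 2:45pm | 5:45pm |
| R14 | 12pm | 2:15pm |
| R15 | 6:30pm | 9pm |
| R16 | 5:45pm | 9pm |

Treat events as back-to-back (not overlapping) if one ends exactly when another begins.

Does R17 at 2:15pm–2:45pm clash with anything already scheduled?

R10: ends 8:30am at or before R17 starts 2:15pm → clear.
R12: ends 11:15am at or before R17 starts 2:15pm → clear.
R11: ends 10:30am at or before R17 starts 2:15pm → clear.
R14: ends 2:15pm at or before R17 starts 2:15pm → clear.
R13: starts 2:45pm at or after R17 ends 2:45pm → clear.
R16: starts 5:45pm at or after R17 ends 2:45pm → clear.
R15: starts 6:30pm at or after R17 ends 2:45pm → clear.

No — it doesn't clash with anything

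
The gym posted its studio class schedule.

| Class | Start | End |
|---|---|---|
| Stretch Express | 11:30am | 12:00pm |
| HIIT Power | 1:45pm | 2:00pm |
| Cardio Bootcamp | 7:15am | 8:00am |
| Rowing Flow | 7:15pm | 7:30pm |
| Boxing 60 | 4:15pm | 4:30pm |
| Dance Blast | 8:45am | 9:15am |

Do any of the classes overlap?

Check each pair: they overlap iff neither finishes before the other starts.
Sorted by start: Cardio Bootcamp, Dance Blast, Stretch Express, HIIT Power, Boxing 60, Rowing Flow.
Dance Blast starts after Cardio Bootcamp ends; Cardio Bootcamp is clear from here.
Stretch Express starts after Dance Blast ends; Dance Blast is clear from here.
HIIT Power starts after Stretch Express ends; Stretch Express is clear from here.
Boxing 60 starts after HIIT Power ends; HIIT Power is clear from here.
Rowing Flow starts after Boxing 60 ends.
Every pair is clear; the schedule has no overlaps.

No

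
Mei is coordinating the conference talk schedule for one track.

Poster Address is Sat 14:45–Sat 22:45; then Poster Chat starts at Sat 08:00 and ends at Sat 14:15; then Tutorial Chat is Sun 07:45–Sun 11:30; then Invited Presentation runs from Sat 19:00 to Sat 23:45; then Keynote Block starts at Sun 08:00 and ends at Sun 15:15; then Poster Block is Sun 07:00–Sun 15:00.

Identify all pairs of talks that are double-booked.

Invited Presentation & Poster Address, Keynote Block & Poster Block, Keynote Block & Tutorial Chat, Poster Block & Tutorial Chat

Two intervals overlap when each starts before the other ends.
Sorted by start: Poster Chat, Poster Address, Invited Presentation, Poster Block, Tutorial Chat, Keynote Block.
Poster Address starts after Poster Chat ends, so nothing later overlaps Poster Chat either.
Invited Presentation starts before Poster Address ends → Poster Address and Invited Presentation overlap.
Poster Block starts after Poster Address ends, so nothing later overlaps Poster Address either.
Poster Block starts after Invited Presentation ends, so nothing later overlaps Invited Presentation either.
Tutorial Chat starts before Poster Block ends → Poster Block and Tutorial Chat overlap.
Keynote Block starts before Poster Block ends → Poster Block and Keynote Block overlap.
Keynote Block starts before Tutorial Chat ends → Tutorial Chat and Keynote Block overlap.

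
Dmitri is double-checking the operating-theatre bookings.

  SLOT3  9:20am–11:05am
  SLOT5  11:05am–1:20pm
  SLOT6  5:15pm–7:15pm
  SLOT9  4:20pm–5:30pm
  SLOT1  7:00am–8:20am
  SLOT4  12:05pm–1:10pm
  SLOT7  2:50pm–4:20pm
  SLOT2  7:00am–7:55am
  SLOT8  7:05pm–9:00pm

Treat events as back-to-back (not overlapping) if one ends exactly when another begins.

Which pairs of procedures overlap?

SLOT1 & SLOT2, SLOT4 & SLOT5, SLOT6 & SLOT8, SLOT6 & SLOT9

Sorted by start: SLOT1, SLOT2, SLOT3, SLOT5, SLOT4, SLOT7, SLOT9, SLOT6, SLOT8.
SLOT2 starts before SLOT1 ends → SLOT1 and SLOT2 overlap.
SLOT3 starts after SLOT1 ends; SLOT1 is clear from here.
SLOT3 starts after SLOT2 ends; SLOT2 is clear from here.
SLOT5 starts exactly when SLOT3 ends (back-to-back, no overlap); SLOT3 is clear from here.
SLOT4 starts before SLOT5 ends → SLOT5 and SLOT4 overlap.
SLOT7 starts after SLOT5 ends; SLOT5 is clear from here.
SLOT7 starts after SLOT4 ends; SLOT4 is clear from here.
SLOT9 starts exactly when SLOT7 ends (back-to-back, no overlap); SLOT7 is clear from here.
SLOT6 starts before SLOT9 ends → SLOT9 and SLOT6 overlap.
SLOT8 starts after SLOT9 ends.
SLOT8 starts before SLOT6 ends → SLOT6 and SLOT8 overlap.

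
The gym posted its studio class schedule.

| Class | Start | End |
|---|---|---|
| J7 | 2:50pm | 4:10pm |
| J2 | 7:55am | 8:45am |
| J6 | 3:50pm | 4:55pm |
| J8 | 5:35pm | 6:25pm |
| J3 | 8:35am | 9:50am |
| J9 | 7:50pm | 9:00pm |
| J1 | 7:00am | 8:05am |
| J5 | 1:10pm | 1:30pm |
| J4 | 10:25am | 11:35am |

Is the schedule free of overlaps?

Sorted by start: J1, J2, J3, J4, J5, J7, J6, J8, J9.
J2 starts before J1 ends → J1 and J2 overlap.
That's a conflict, so the schedule is not conflict-free.

No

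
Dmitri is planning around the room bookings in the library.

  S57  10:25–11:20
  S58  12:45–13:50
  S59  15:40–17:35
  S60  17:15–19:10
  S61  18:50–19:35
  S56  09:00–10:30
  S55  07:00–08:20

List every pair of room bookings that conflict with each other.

Sorted by start: S55, S56, S57, S58, S59, S60, S61.
S56 starts after S55 ends; S55 is clear from here.
S57 starts before S56 ends → S56 and S57 overlap.
S58 starts after S56 ends; S56 is clear from here.
S58 starts after S57 ends; S57 is clear from here.
S59 starts after S58 ends; S58 is clear from here.
S60 starts before S59 ends → S59 and S60 overlap.
S61 starts after S59 ends.
S61 starts before S60 ends → S60 and S61 overlap.

S56 & S57, S59 & S60, S60 & S61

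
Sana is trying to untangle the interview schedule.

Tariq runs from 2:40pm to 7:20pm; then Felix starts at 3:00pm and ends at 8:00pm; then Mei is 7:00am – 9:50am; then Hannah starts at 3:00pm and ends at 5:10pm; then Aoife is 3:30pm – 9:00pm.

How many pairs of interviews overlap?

Sorted by start: Mei, Tariq, Felix, Hannah, Aoife.
Tariq starts after Mei ends — done with Mei.
Felix starts before Tariq ends → Tariq and Felix overlap.
Hannah starts before Tariq ends → Tariq and Hannah overlap.
Aoife starts before Tariq ends → Tariq and Aoife overlap.
Hannah starts before Felix ends → Felix and Hannah overlap.
Aoife starts before Felix ends → Felix and Aoife overlap.
Aoife starts before Hannah ends → Hannah and Aoife overlap.
Overlapping pairs: Aoife & Felix, Aoife & Hannah, Aoife & Tariq, Felix & Hannah, Felix & Tariq, Hannah & Tariq — 6 in total.

6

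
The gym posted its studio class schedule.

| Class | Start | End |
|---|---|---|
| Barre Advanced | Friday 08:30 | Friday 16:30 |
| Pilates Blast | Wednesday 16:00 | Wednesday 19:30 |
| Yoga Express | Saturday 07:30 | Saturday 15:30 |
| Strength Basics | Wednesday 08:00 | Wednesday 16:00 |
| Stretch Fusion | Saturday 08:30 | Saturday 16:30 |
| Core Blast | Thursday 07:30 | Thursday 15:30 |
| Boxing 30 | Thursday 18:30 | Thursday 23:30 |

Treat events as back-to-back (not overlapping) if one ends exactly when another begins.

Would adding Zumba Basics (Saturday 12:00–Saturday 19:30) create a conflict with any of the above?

Yes — it overlaps Stretch Fusion, Yoga Express

Strength Basics: ends Wednesday 16:00 at or before Zumba Basics starts Saturday 12:00 → clear.
Pilates Blast: ends Wednesday 19:30 at or before Zumba Basics starts Saturday 12:00 → clear.
Core Blast: ends Thursday 15:30 at or before Zumba Basics starts Saturday 12:00 → clear.
Boxing 30: ends Thursday 23:30 at or before Zumba Basics starts Saturday 12:00 → clear.
Barre Advanced: ends Friday 16:30 at or before Zumba Basics starts Saturday 12:00 → clear.
Yoga Express: starts Saturday 07:30 before Zumba Basics ends Saturday 19:30, and ends Saturday 15:30 after Zumba Basics starts Saturday 12:00 → overlap.
Stretch Fusion: starts Saturday 08:30 before Zumba Basics ends Saturday 19:30, and ends Saturday 16:30 after Zumba Basics starts Saturday 12:00 → overlap.
Zumba Basics overlaps Stretch Fusion, Yoga Express.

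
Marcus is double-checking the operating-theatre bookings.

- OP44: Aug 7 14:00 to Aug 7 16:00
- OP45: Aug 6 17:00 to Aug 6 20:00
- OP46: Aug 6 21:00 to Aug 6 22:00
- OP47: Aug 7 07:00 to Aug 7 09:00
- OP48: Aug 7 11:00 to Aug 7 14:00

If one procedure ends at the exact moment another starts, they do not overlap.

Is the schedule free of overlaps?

Yes

Two intervals overlap when each starts before the other ends.
Sorted by start: OP45, OP46, OP47, OP48, OP44.
OP46 starts after OP45 ends, so OP45 has no further overlaps.
OP47 starts after OP46 ends, so OP46 has no further overlaps.
OP48 starts after OP47 ends, so OP47 has no further overlaps.
OP44 starts exactly when OP48 ends (back-to-back, no overlap).
Every pair is clear; the schedule has no overlaps.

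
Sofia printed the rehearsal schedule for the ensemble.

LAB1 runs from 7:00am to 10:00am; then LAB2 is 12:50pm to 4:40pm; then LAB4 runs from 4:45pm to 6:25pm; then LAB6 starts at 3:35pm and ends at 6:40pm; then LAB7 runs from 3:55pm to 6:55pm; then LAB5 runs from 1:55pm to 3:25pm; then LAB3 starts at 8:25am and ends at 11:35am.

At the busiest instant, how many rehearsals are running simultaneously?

Sort all start/end points and keep a running count:
7:00am start LAB1 → 1
8:25am start LAB3 → 2
10:00am end LAB1 → 1
11:35am end LAB3 → 0
12:50pm start LAB2 → 1
1:55pm start LAB5 → 2
3:25pm end LAB5 → 1
3:35pm start LAB6 → 2
3:55pm start LAB7 → 3
4:40pm end LAB2 → 2
4:45pm start LAB4 → 3
6:25pm end LAB4 → 2
6:40pm end LAB6 → 1
6:55pm end LAB7 → 0
Peak is 3, at 3:55pm (LAB2, LAB6, LAB7).

3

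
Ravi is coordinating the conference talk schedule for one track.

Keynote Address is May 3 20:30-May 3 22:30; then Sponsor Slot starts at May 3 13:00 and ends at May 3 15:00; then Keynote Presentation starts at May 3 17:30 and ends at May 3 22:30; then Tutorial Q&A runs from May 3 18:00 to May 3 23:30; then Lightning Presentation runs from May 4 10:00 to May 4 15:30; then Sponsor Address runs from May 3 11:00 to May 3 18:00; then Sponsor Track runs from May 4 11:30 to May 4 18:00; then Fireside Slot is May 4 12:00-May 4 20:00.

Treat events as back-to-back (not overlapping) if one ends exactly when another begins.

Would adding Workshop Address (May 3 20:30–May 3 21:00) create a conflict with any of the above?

Sponsor Address: ends May 3 18:00 at or before Workshop Address starts May 3 20:30 → clear.
Sponsor Slot: ends May 3 15:00 at or before Workshop Address starts May 3 20:30 → clear.
Keynote Presentation: starts May 3 17:30 before Workshop Address ends May 3 21:00, and ends May 3 22:30 after Workshop Address starts May 3 20:30 → overlap.
Tutorial Q&A: starts May 3 18:00 before Workshop Address ends May 3 21:00, and ends May 3 23:30 after Workshop Address starts May 3 20:30 → overlap.
Keynote Address: starts May 3 20:30 before Workshop Address ends May 3 21:00, and ends May 3 22:30 after Workshop Address starts May 3 20:30 → overlap.
Lightning Presentation: starts May 4 10:00 at or after Workshop Address ends May 3 21:00 → clear.
Sponsor Track: starts May 4 11:30 at or after Workshop Address ends May 3 21:00 → clear.
Fireside Slot: starts May 4 12:00 at or after Workshop Address ends May 3 21:00 → clear.
Workshop Address overlaps Keynote Address, Tutorial Q&A, Keynote Presentation.

Yes — it overlaps Keynote Address, Keynote Presentation, Tutorial Q&A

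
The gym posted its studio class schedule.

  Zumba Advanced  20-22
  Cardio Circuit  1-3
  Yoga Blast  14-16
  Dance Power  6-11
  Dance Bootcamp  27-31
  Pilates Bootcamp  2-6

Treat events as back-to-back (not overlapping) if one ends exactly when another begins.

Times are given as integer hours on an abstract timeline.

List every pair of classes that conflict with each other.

Sorted by start: Cardio Circuit, Pilates Bootcamp, Dance Power, Yoga Blast, Zumba Advanced, Dance Bootcamp.
Pilates Bootcamp starts before Cardio Circuit ends → Cardio Circuit and Pilates Bootcamp overlap.
Dance Power starts after Cardio Circuit ends, so nothing later overlaps Cardio Circuit either.
Dance Power starts exactly when Pilates Bootcamp ends (back-to-back, no overlap), so nothing later overlaps Pilates Bootcamp either.
Yoga Blast starts after Dance Power ends, so nothing later overlaps Dance Power either.
Zumba Advanced starts after Yoga Blast ends, so nothing later overlaps Yoga Blast either.
Dance Bootcamp starts after Zumba Advanced ends.

Cardio Circuit & Pilates Bootcamp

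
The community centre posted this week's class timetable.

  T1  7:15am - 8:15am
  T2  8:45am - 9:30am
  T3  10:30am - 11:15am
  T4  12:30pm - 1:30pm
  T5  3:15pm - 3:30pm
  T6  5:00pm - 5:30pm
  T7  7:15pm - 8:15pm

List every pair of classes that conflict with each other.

Sorted by start: T1, T2, T3, T4, T5, T6, T7.
T2 starts after T1 ends, so nothing later overlaps T1 either.
T3 starts after T2 ends, so nothing later overlaps T2 either.
T4 starts after T3 ends, so nothing later overlaps T3 either.
T5 starts after T4 ends, so nothing later overlaps T4 either.
T6 starts after T5 ends, so nothing later overlaps T5 either.
T7 starts after T6 ends.

no conflicts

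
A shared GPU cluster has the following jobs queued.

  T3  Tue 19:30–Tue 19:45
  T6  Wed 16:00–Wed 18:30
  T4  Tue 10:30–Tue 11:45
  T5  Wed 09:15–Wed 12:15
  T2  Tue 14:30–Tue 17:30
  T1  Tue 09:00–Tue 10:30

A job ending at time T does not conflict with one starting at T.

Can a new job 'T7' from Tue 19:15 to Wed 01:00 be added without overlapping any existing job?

No — it overlaps T3

T1: ends Tue 10:30 at or before T7 starts Tue 19:15 → clear.
T4: ends Tue 11:45 at or before T7 starts Tue 19:15 → clear.
T2: ends Tue 17:30 at or before T7 starts Tue 19:15 → clear.
T3: starts Tue 19:30 before T7 ends Wed 01:00, and ends Tue 19:45 after T7 starts Tue 19:15 → overlap.
T5: starts Wed 09:15 at or after T7 ends Wed 01:00 → clear.
T6: starts Wed 16:00 at or after T7 ends Wed 01:00 → clear.
T7 overlaps T3.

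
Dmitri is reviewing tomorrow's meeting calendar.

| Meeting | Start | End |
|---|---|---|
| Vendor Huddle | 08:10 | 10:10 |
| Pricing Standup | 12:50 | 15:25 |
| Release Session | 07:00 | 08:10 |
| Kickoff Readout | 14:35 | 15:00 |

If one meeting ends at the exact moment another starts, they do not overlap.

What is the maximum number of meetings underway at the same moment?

2

Sweep the timeline, counting +1 at each start and −1 at each end (ends before starts at a tie):
07:00 start Release Session → 1
08:10 end Release Session → 0
08:10 start Vendor Huddle → 1
10:10 end Vendor Huddle → 0
12:50 start Pricing Standup → 1
14:35 start Kickoff Readout → 2
15:00 end Kickoff Readout → 1
15:25 end Pricing Standup → 0
Peak is 2, at 14:35 (Kickoff Readout, Pricing Standup).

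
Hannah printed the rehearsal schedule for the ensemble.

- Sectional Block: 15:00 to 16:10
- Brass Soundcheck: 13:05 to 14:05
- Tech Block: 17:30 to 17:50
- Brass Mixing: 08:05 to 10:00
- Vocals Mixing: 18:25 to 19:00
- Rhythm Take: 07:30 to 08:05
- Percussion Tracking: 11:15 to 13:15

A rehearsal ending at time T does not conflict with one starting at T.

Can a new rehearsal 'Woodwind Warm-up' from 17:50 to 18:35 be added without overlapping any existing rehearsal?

Rhythm Take: ends 08:05 at or before Woodwind Warm-up starts 17:50 → clear.
Brass Mixing: ends 10:00 at or before Woodwind Warm-up starts 17:50 → clear.
Percussion Tracking: ends 13:15 at or before Woodwind Warm-up starts 17:50 → clear.
Brass Soundcheck: ends 14:05 at or before Woodwind Warm-up starts 17:50 → clear.
Sectional Block: ends 16:10 at or before Woodwind Warm-up starts 17:50 → clear.
Tech Block: ends 17:50 at or before Woodwind Warm-up starts 17:50 → clear.
Vocals Mixing: starts 18:25 before Woodwind Warm-up ends 18:35, and ends 19:00 after Woodwind Warm-up starts 17:50 → overlap.
Woodwind Warm-up overlaps Vocals Mixing.

No — it overlaps Vocals Mixing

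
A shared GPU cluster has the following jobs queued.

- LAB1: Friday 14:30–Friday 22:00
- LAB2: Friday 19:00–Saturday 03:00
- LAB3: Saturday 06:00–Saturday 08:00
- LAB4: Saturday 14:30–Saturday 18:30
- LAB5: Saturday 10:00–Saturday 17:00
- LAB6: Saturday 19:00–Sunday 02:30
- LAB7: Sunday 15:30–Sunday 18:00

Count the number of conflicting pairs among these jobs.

2

Two intervals overlap when each starts before the other ends.
Sorted by start: LAB1, LAB2, LAB3, LAB5, LAB4, LAB6, LAB7.
LAB2 starts before LAB1 ends → LAB1 and LAB2 overlap.
LAB3 starts after LAB1 ends; LAB1 is clear from here.
LAB3 starts after LAB2 ends; LAB2 is clear from here.
LAB5 starts after LAB3 ends; LAB3 is clear from here.
LAB4 starts before LAB5 ends → LAB5 and LAB4 overlap.
LAB6 starts after LAB5 ends; LAB5 is clear from here.
LAB6 starts after LAB4 ends; LAB4 is clear from here.
LAB7 starts after LAB6 ends.
Overlapping pairs: LAB1 & LAB2, LAB4 & LAB5 — 2 in total.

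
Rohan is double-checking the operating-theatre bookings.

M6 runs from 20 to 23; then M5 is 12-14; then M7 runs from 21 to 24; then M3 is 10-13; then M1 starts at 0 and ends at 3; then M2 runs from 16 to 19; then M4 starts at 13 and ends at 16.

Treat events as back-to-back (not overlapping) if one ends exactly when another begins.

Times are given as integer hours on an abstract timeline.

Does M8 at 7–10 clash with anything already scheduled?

No — it doesn't clash with anything

M1: ends 3 at or before M8 starts 7 → clear.
M3: starts 10 at or after M8 ends 10 → clear.
M5: starts 12 at or after M8 ends 10 → clear.
M4: starts 13 at or after M8 ends 10 → clear.
M2: starts 16 at or after M8 ends 10 → clear.
M6: starts 20 at or after M8 ends 10 → clear.
M7: starts 21 at or after M8 ends 10 → clear.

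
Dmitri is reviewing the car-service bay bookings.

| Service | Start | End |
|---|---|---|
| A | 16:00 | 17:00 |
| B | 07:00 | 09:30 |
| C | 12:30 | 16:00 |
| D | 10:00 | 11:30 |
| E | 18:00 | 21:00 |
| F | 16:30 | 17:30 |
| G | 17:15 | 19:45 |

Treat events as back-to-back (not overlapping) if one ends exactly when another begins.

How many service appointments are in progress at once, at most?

Walk through starts and ends in time order (an end at T is processed before a start at T):
07:00 start B → 1
09:30 end B → 0
10:00 start D → 1
11:30 end D → 0
12:30 start C → 1
16:00 end C → 0
16:00 start A → 1
16:30 start F → 2
17:00 end A → 1
17:15 start G → 2
17:30 end F → 1
18:00 start E → 2
19:45 end G → 1
21:00 end E → 0
Peak is 2, at 16:30 (A, F).

2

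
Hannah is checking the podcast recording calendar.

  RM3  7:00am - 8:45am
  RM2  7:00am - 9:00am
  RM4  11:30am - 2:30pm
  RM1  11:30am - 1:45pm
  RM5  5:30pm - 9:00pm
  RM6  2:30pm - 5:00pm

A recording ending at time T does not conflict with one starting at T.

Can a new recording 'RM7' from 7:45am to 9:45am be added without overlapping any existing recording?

No — it overlaps RM2, RM3

RM2: starts 7:00am before RM7 ends 9:45am, and ends 9:00am after RM7 starts 7:45am → overlap.
RM3: starts 7:00am before RM7 ends 9:45am, and ends 8:45am after RM7 starts 7:45am → overlap.
RM1: starts 11:30am at or after RM7 ends 9:45am → clear.
RM4: starts 11:30am at or after RM7 ends 9:45am → clear.
RM6: starts 2:30pm at or after RM7 ends 9:45am → clear.
RM5: starts 5:30pm at or after RM7 ends 9:45am → clear.
RM7 overlaps RM2, RM3.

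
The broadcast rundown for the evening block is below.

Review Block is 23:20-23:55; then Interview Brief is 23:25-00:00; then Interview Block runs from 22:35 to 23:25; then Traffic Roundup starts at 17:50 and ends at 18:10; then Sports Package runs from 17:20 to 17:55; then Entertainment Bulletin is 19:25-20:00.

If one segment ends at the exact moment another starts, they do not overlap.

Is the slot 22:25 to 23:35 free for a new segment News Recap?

No — it overlaps Interview Block, Interview Brief, Review Block

Sports Package: ends 17:55 at or before News Recap starts 22:25 → clear.
Traffic Roundup: ends 18:10 at or before News Recap starts 22:25 → clear.
Entertainment Bulletin: ends 20:00 at or before News Recap starts 22:25 → clear.
Interview Block: starts 22:35 before News Recap ends 23:35, and ends 23:25 after News Recap starts 22:25 → overlap.
Review Block: starts 23:20 before News Recap ends 23:35, and ends 23:55 after News Recap starts 22:25 → overlap.
Interview Brief: starts 23:25 before News Recap ends 23:35, and ends 00:00 after News Recap starts 22:25 → overlap.
News Recap overlaps Interview Brief, Interview Block, Review Block.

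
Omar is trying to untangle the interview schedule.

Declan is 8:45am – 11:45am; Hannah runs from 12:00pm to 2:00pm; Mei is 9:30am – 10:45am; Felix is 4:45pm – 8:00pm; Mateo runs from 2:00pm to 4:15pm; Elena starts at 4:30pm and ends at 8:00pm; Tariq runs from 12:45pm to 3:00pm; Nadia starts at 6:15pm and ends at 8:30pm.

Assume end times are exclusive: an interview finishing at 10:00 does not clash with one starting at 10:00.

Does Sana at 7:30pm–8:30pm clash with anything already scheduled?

Yes — it overlaps Elena, Felix, Nadia

Declan: ends 11:45am at or before Sana starts 7:30pm → clear.
Mei: ends 10:45am at or before Sana starts 7:30pm → clear.
Hannah: ends 2:00pm at or before Sana starts 7:30pm → clear.
Tariq: ends 3:00pm at or before Sana starts 7:30pm → clear.
Mateo: ends 4:15pm at or before Sana starts 7:30pm → clear.
Elena: starts 4:30pm before Sana ends 8:30pm, and ends 8:00pm after Sana starts 7:30pm → overlap.
Felix: starts 4:45pm before Sana ends 8:30pm, and ends 8:00pm after Sana starts 7:30pm → overlap.
Nadia: starts 6:15pm before Sana ends 8:30pm, and ends 8:30pm after Sana starts 7:30pm → overlap.
Sana overlaps Nadia, Elena, Felix.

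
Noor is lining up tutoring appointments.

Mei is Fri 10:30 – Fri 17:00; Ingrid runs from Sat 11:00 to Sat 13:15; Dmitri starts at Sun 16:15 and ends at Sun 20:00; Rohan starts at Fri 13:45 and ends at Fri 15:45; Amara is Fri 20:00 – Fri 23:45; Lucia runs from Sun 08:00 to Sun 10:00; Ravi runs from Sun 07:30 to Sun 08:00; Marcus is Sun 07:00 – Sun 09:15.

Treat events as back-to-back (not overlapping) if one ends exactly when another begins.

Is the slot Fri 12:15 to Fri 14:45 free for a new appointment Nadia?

Mei: starts Fri 10:30 before Nadia ends Fri 14:45, and ends Fri 17:00 after Nadia starts Fri 12:15 → overlap.
Rohan: starts Fri 13:45 before Nadia ends Fri 14:45, and ends Fri 15:45 after Nadia starts Fri 12:15 → overlap.
Amara: starts Fri 20:00 at or after Nadia ends Fri 14:45 → clear.
Ingrid: starts Sat 11:00 at or after Nadia ends Fri 14:45 → clear.
Marcus: starts Sun 07:00 at or after Nadia ends Fri 14:45 → clear.
Ravi: starts Sun 07:30 at or after Nadia ends Fri 14:45 → clear.
Lucia: starts Sun 08:00 at or after Nadia ends Fri 14:45 → clear.
Dmitri: starts Sun 16:15 at or after Nadia ends Fri 14:45 → clear.
Nadia overlaps Rohan, Mei.

No — it overlaps Mei, Rohan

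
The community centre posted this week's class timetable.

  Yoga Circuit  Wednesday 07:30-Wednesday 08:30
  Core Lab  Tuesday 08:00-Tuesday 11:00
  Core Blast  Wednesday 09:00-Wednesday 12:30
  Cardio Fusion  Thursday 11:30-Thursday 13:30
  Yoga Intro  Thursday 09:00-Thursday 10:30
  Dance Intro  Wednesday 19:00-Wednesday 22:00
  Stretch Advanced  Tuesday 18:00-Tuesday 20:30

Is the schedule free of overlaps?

Yes

Sorted by start: Core Lab, Stretch Advanced, Yoga Circuit, Core Blast, Dance Intro, Yoga Intro, Cardio Fusion.
Stretch Advanced starts after Core Lab ends; Core Lab is clear from here.
Yoga Circuit starts after Stretch Advanced ends; Stretch Advanced is clear from here.
Core Blast starts after Yoga Circuit ends; Yoga Circuit is clear from here.
Dance Intro starts after Core Blast ends; Core Blast is clear from here.
Yoga Intro starts after Dance Intro ends; Dance Intro is clear from here.
Cardio Fusion starts after Yoga Intro ends.
Every pair is clear; the schedule has no overlaps.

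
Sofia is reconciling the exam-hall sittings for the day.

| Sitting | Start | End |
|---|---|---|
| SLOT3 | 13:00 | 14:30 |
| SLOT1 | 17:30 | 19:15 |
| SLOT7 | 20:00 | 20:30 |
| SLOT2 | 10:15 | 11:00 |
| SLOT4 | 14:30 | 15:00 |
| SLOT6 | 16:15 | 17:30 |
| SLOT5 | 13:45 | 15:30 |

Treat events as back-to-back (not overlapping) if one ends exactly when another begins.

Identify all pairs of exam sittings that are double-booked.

Two intervals overlap when each starts before the other ends.
Sorted by start: SLOT2, SLOT3, SLOT5, SLOT4, SLOT6, SLOT1, SLOT7.
SLOT3 starts after SLOT2 ends, so nothing later overlaps SLOT2 either.
SLOT5 starts before SLOT3 ends → SLOT3 and SLOT5 overlap.
SLOT4 starts exactly when SLOT3 ends (back-to-back, no overlap), so nothing later overlaps SLOT3 either.
SLOT4 starts before SLOT5 ends → SLOT5 and SLOT4 overlap.
SLOT6 starts after SLOT5 ends, so nothing later overlaps SLOT5 either.
SLOT6 starts after SLOT4 ends, so nothing later overlaps SLOT4 either.
SLOT1 starts exactly when SLOT6 ends (back-to-back, no overlap), so nothing later overlaps SLOT6 either.
SLOT7 starts after SLOT1 ends.

SLOT3 & SLOT5, SLOT4 & SLOT5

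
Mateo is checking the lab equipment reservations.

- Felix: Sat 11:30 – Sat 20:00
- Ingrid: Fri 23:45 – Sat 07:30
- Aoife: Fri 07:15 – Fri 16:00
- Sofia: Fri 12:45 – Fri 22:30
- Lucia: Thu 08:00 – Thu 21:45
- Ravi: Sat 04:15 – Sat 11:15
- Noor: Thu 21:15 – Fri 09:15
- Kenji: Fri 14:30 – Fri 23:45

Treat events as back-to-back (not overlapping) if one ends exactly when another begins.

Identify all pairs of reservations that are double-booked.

Aoife & Kenji, Aoife & Noor, Aoife & Sofia, Ingrid & Ravi, Kenji & Sofia, Lucia & Noor

Sorted by start: Lucia, Noor, Aoife, Sofia, Kenji, Ingrid, Ravi, Felix.
Noor starts before Lucia ends → Lucia and Noor overlap.
Aoife starts after Lucia ends — done with Lucia.
Aoife starts before Noor ends → Noor and Aoife overlap.
Sofia starts after Noor ends — done with Noor.
Sofia starts before Aoife ends → Aoife and Sofia overlap.
Kenji starts before Aoife ends → Aoife and Kenji overlap.
Ingrid starts after Aoife ends — done with Aoife.
Kenji starts before Sofia ends → Sofia and Kenji overlap.
Ingrid starts after Sofia ends — done with Sofia.
Ingrid starts exactly when Kenji ends (back-to-back, no overlap) — done with Kenji.
Ravi starts before Ingrid ends → Ingrid and Ravi overlap.
Felix starts after Ingrid ends.
Felix starts after Ravi ends.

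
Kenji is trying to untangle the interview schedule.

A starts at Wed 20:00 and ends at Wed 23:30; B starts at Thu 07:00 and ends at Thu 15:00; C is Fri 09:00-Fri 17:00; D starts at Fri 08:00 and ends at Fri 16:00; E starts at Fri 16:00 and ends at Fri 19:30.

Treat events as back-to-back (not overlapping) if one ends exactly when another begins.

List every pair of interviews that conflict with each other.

C & D, C & E

Two intervals overlap when each starts before the other ends.
Sorted by start: A, B, D, C, E.
B starts after A ends, so nothing later overlaps A either.
D starts after B ends, so nothing later overlaps B either.
C starts before D ends → D and C overlap.
E starts exactly when D ends (back-to-back, no overlap).
E starts before C ends → C and E overlap.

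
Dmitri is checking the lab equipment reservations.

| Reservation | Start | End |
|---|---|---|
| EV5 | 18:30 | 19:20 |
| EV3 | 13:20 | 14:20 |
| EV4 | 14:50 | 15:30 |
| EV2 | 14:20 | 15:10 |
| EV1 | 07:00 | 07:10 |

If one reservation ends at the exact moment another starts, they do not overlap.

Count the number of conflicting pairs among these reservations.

Check each pair: they overlap iff neither finishes before the other starts.
Sorted by start: EV1, EV3, EV2, EV4, EV5.
EV3 starts after EV1 ends, so nothing later overlaps EV1 either.
EV2 starts exactly when EV3 ends (back-to-back, no overlap), so nothing later overlaps EV3 either.
EV4 starts before EV2 ends → EV2 and EV4 overlap.
EV5 starts after EV2 ends.
EV5 starts after EV4 ends.
Overlapping pairs: EV2 & EV4 — 1 in total.

1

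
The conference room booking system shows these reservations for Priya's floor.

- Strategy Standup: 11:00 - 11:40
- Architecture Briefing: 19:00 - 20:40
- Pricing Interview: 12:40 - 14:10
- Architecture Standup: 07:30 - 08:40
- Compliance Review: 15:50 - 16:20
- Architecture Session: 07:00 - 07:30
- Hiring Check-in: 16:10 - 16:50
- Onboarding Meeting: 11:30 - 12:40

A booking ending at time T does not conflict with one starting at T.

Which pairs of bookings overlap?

Sorted by start: Architecture Session, Architecture Standup, Strategy Standup, Onboarding Meeting, Pricing Interview, Compliance Review, Hiring Check-in, Architecture Briefing.
Architecture Standup starts exactly when Architecture Session ends (back-to-back, no overlap) — done with Architecture Session.
Strategy Standup starts after Architecture Standup ends — done with Architecture Standup.
Onboarding Meeting starts before Strategy Standup ends → Strategy Standup and Onboarding Meeting overlap.
Pricing Interview starts after Strategy Standup ends — done with Strategy Standup.
Pricing Interview starts exactly when Onboarding Meeting ends (back-to-back, no overlap) — done with Onboarding Meeting.
Compliance Review starts after Pricing Interview ends — done with Pricing Interview.
Hiring Check-in starts before Compliance Review ends → Compliance Review and Hiring Check-in overlap.
Architecture Briefing starts after Compliance Review ends.
Architecture Briefing starts after Hiring Check-in ends.

Compliance Review & Hiring Check-in, Onboarding Meeting & Strategy Standup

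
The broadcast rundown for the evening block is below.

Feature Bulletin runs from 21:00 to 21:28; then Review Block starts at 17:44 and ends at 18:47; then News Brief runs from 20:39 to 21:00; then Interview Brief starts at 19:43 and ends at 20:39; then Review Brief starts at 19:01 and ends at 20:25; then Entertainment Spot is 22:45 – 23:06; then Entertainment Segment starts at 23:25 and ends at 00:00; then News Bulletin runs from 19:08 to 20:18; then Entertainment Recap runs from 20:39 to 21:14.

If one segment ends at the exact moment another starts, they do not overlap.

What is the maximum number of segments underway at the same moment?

3

Walk through starts and ends in time order (an end at T is processed before a start at T):
17:44 start Review Block → 1
18:47 end Review Block → 0
19:01 start Review Brief → 1
19:08 start News Bulletin → 2
19:43 start Interview Brief → 3
20:18 end News Bulletin → 2
20:25 end Review Brief → 1
20:39 end Interview Brief → 0
20:39 start Entertainment Recap → 1
20:39 start News Brief → 2
21:00 end News Brief → 1
21:00 start Feature Bulletin → 2
21:14 end Entertainment Recap → 1
21:28 end Feature Bulletin → 0
22:45 start Entertainment Spot → 1
23:06 end Entertainment Spot → 0
23:25 start Entertainment Segment → 1
00:00 end Entertainment Segment → 0
Peak is 3, at 19:43 (Interview Brief, News Bulletin, Review Brief).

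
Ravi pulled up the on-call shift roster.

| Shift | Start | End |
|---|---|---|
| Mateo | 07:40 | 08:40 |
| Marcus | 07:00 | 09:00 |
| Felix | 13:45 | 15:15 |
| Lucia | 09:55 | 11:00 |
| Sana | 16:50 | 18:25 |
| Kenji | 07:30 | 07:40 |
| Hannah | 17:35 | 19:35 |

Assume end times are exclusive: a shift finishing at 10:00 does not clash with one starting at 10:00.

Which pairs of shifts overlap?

Two intervals overlap when each starts before the other ends.
Sorted by start: Marcus, Kenji, Mateo, Lucia, Felix, Sana, Hannah.
Kenji starts before Marcus ends → Marcus and Kenji overlap.
Mateo starts before Marcus ends → Marcus and Mateo overlap.
Lucia starts after Marcus ends — done with Marcus.
Mateo starts exactly when Kenji ends (back-to-back, no overlap) — done with Kenji.
Lucia starts after Mateo ends — done with Mateo.
Felix starts after Lucia ends — done with Lucia.
Sana starts after Felix ends — done with Felix.
Hannah starts before Sana ends → Sana and Hannah overlap.

Hannah & Sana, Kenji & Marcus, Marcus & Mateo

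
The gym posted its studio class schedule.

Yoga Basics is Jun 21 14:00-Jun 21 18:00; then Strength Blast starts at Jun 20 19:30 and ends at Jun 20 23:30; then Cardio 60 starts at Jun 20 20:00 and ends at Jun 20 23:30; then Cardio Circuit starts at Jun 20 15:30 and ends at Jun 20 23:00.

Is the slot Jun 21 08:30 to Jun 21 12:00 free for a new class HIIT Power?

Yes — the slot is free

Cardio Circuit: ends Jun 20 23:00 at or before HIIT Power starts Jun 21 08:30 → clear.
Strength Blast: ends Jun 20 23:30 at or before HIIT Power starts Jun 21 08:30 → clear.
Cardio 60: ends Jun 20 23:30 at or before HIIT Power starts Jun 21 08:30 → clear.
Yoga Basics: starts Jun 21 14:00 at or after HIIT Power ends Jun 21 12:00 → clear.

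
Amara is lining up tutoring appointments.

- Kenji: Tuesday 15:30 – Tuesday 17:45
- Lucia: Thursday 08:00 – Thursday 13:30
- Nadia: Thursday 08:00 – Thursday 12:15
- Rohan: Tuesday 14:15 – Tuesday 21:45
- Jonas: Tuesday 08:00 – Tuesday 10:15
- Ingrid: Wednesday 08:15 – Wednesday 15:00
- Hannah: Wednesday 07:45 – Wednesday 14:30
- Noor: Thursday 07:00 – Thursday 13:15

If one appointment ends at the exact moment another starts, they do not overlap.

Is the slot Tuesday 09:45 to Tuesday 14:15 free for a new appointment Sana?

No — it overlaps Jonas

Jonas: starts Tuesday 08:00 before Sana ends Tuesday 14:15, and ends Tuesday 10:15 after Sana starts Tuesday 09:45 → overlap.
Rohan: starts Tuesday 14:15 at or after Sana ends Tuesday 14:15 → clear.
Kenji: starts Tuesday 15:30 at or after Sana ends Tuesday 14:15 → clear.
Hannah: starts Wednesday 07:45 at or after Sana ends Tuesday 14:15 → clear.
Ingrid: starts Wednesday 08:15 at or after Sana ends Tuesday 14:15 → clear.
Noor: starts Thursday 07:00 at or after Sana ends Tuesday 14:15 → clear.
Lucia: starts Thursday 08:00 at or after Sana ends Tuesday 14:15 → clear.
Nadia: starts Thursday 08:00 at or after Sana ends Tuesday 14:15 → clear.
Sana overlaps Jonas.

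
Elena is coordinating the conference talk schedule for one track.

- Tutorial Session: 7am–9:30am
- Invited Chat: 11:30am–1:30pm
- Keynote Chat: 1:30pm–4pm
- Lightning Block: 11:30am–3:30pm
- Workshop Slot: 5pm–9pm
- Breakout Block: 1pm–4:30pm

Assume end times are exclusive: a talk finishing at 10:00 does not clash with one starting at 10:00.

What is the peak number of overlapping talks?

3

Sweep the timeline, counting +1 at each start and −1 at each end (ends before starts at a tie):
7am start Tutorial Session → 1
9:30am end Tutorial Session → 0
11:30am start Invited Chat → 1
11:30am start Lightning Block → 2
1pm start Breakout Block → 3
1:30pm end Invited Chat → 2
1:30pm start Keynote Chat → 3
3:30pm end Lightning Block → 2
4pm end Keynote Chat → 1
4:30pm end Breakout Block → 0
5pm start Workshop Slot → 1
9pm end Workshop Slot → 0
Peak is 3, at 1pm (Breakout Block, Invited Chat, Lightning Block).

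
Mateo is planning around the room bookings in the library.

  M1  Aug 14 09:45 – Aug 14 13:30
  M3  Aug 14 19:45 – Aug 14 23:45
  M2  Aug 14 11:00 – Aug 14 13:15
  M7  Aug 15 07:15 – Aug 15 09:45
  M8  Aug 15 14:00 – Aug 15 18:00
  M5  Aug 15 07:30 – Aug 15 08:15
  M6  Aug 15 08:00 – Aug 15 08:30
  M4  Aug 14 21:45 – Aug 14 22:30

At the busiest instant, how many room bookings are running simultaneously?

3

Sort all start/end points and keep a running count:
Aug 14 09:45 start M1 → 1
Aug 14 11:00 start M2 → 2
Aug 14 13:15 end M2 → 1
Aug 14 13:30 end M1 → 0
Aug 14 19:45 start M3 → 1
Aug 14 21:45 start M4 → 2
Aug 14 22:30 end M4 → 1
Aug 14 23:45 end M3 → 0
Aug 15 07:15 start M7 → 1
Aug 15 07:30 start M5 → 2
Aug 15 08:00 start M6 → 3
Aug 15 08:15 end M5 → 2
Aug 15 08:30 end M6 → 1
Aug 15 09:45 end M7 → 0
Aug 15 14:00 start M8 → 1
Aug 15 18:00 end M8 → 0
Peak is 3, at Aug 15 08:00 (M5, M6, M7).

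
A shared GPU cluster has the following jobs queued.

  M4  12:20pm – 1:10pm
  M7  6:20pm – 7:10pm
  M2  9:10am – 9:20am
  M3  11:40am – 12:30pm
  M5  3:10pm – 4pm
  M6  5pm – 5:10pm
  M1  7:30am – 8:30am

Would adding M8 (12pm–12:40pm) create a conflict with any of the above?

M1: ends 8:30am at or before M8 starts 12pm → clear.
M2: ends 9:20am at or before M8 starts 12pm → clear.
M3: starts 11:40am before M8 ends 12:40pm, and ends 12:30pm after M8 starts 12pm → overlap.
M4: starts 12:20pm before M8 ends 12:40pm, and ends 1:10pm after M8 starts 12pm → overlap.
M5: starts 3:10pm at or after M8 ends 12:40pm → clear.
M6: starts 5pm at or after M8 ends 12:40pm → clear.
M7: starts 6:20pm at or after M8 ends 12:40pm → clear.
M8 overlaps M3, M4.

Yes — it overlaps M3, M4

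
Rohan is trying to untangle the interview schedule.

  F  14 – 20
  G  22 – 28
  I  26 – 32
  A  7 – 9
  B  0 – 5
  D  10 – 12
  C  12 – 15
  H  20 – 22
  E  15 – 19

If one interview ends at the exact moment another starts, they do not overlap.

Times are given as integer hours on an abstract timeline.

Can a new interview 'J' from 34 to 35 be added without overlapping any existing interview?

Yes — the slot is free

B: ends 5 at or before J starts 34 → clear.
A: ends 9 at or before J starts 34 → clear.
D: ends 12 at or before J starts 34 → clear.
C: ends 15 at or before J starts 34 → clear.
F: ends 20 at or before J starts 34 → clear.
E: ends 19 at or before J starts 34 → clear.
H: ends 22 at or before J starts 34 → clear.
G: ends 28 at or before J starts 34 → clear.
I: ends 32 at or before J starts 34 → clear.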